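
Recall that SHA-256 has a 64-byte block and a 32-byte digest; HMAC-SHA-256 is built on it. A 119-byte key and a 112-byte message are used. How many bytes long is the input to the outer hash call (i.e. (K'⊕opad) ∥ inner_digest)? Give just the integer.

96

Key is 119 > 64 bytes, so it is hashed to 32 bytes then zero-padded to 64: |K'| = 64.
Outer input = (K'⊕opad) ∥ H(inner) → 64 + 32 = 96 bytes.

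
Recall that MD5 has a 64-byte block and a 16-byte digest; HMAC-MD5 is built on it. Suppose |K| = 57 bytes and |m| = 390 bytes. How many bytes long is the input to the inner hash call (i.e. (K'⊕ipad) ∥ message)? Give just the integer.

Key is 57 ≤ 64 bytes, zero-padded: |K'| = 64.
Inner input = (K'⊕ipad) ∥ m → 64 + 390 = 454 bytes.

454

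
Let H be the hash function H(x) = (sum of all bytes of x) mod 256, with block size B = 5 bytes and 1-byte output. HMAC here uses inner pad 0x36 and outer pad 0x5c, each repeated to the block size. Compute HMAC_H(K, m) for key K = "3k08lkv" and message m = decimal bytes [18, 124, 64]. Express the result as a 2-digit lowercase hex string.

Key "3k08lkv" = 33 6b 30 38 6c 6b 76 is 7 bytes > B = 5, so hash it first: H(key) = 53, then zero-pad to 5 bytes: K' = 53 00 00 00 00.
K' ⊕ ipad = 65 36 36 36 36.  K' ⊕ opad = 0f 5c 5c 5c 5c.
Inner input = (K'⊕ipad) ∥ m = 65 36 36 36 36 ∥ 12 7c 40.
Inner hash: sum = 101+54+54+54+54+18+124+64 = 523; mod 256 = 11 → 0b.
Outer input = (K'⊕opad) ∥ inner = 0f 5c 5c 5c 5c ∥ 0b.
Outer hash (tag): sum = 15+92+92+92+92+11 = 394; mod 256 = 138 → 8a.

8a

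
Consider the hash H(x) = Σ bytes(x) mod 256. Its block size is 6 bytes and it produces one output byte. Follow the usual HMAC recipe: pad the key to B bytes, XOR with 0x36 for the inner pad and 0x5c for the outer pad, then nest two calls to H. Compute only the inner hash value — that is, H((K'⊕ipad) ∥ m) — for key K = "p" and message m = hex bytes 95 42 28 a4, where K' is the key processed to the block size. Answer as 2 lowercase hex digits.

Key "p" = 70 is 1 byte ≤ B = 6; zero-pad to 6 bytes: K' = 70 00 00 00 00 00.
K' ⊕ ipad = 46 36 36 36 36 36.
Inner input = 46 36 36 36 36 36 ∥ 95 42 28 a4.
Inner hash: sum = 70+54+54+54+54+54+149+66+40+164 = 759; mod 256 = 247 → f7.

f7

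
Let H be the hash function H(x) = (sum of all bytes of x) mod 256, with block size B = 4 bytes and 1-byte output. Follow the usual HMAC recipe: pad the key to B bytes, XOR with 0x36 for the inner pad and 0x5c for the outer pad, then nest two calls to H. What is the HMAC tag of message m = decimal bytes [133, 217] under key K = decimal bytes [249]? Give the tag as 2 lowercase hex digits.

88

Key decimal bytes [249] = f9 is 1 byte ≤ B = 4; zero-pad to 4 bytes: K' = f9 00 00 00.
K' ⊕ ipad = cf 36 36 36.  K' ⊕ opad = a5 5c 5c 5c.
Inner input = (K'⊕ipad) ∥ m = cf 36 36 36 ∥ 85 d9.
Inner hash: sum = 207+54+54+54+133+217 = 719; mod 256 = 207 → cf.
Outer input = (K'⊕opad) ∥ inner = a5 5c 5c 5c ∥ cf.
Outer hash (tag): sum = 165+92+92+92+207 = 648; mod 256 = 136 → 88.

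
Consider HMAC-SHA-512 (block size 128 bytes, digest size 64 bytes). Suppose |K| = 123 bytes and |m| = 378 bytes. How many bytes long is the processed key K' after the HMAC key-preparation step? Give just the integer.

128

Key is 123 ≤ 128 bytes, zero-padded: |K'| = 128.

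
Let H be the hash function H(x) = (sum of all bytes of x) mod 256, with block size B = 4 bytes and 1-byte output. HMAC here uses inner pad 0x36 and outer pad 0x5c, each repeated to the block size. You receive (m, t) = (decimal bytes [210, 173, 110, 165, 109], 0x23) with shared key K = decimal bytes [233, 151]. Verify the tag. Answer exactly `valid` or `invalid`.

Key decimal bytes [233, 151] = e9 97 is 2 bytes ≤ B = 4; zero-pad to 4 bytes: K' = e9 97 00 00.
K' ⊕ ipad = df a1 36 36; K' ⊕ opad = b5 cb 5c 5c.
Inner hash: sum = 223+161+54+54+210+173+110+165+109 = 1259; mod 256 = 235 → eb.
Outer hash (recomputed tag): sum = 181+203+92+92+235 = 803; mod 256 = 35 → 23.
Recomputed tag = 23; claimed = 23 → match.

valid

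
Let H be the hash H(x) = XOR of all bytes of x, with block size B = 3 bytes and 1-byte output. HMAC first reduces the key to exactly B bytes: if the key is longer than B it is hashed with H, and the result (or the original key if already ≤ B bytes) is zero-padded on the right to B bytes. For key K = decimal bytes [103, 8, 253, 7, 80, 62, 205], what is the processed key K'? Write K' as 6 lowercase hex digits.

360000

|K| = 7 > B = 3, so first hash the key.
H(K): XOR 67⊕08⊕fd⊕07⊕50⊕3e⊕cd = 36.
Zero-pad H(K) = 36 to 3 bytes: K' = 36 00 00.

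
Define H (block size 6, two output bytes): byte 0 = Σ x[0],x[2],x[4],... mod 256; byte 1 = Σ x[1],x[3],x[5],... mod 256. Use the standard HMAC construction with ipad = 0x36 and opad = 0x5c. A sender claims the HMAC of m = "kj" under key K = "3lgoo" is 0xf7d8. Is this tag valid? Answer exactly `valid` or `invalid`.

invalid

Key "3lgoo" = 33 6c 67 6f 6f is 5 bytes ≤ B = 6; zero-pad to 6 bytes: K' = 33 6c 67 6f 6f 00.
K' ⊕ ipad = 05 5a 51 59 59 36; K' ⊕ opad = 6f 30 3b 33 33 5c.
Inner hash: even-index sum = 282 mod 256 = 26; odd-index sum = 339 mod 256 = 83 → 1a 53.
Outer hash (recomputed tag): even-index sum = 247 mod 256 = 247; odd-index sum = 274 mod 256 = 18 → f7 12.
Recomputed tag = f712; claimed = f7d8 → mismatch.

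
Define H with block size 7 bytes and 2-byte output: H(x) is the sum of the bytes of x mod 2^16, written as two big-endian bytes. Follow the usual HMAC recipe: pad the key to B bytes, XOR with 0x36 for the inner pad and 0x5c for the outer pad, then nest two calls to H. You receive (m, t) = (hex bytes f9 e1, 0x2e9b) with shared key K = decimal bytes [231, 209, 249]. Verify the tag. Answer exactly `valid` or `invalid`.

Key decimal bytes [231, 209, 249] = e7 d1 f9 is 3 bytes ≤ B = 7; zero-pad to 7 bytes: K' = e7 d1 f9 00 00 00 00.
K' ⊕ ipad = d1 e7 cf 36 36 36 36; K' ⊕ opad = bb 8d a5 5c 5c 5c 5c.
Inner hash: sum = 209+231+207+54+54+54+54+249+225 = 1337 → 05 39.
Outer hash (recomputed tag): sum = 187+141+165+92+92+92+92+5+57 = 923 → 03 9b.
Recomputed tag = 039b; claimed = 2e9b → mismatch.

invalid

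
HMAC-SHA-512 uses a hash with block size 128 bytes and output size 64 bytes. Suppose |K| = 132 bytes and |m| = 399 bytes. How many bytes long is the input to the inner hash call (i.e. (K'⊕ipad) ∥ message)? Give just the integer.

Key is 132 > 128 bytes, so it is hashed to 64 bytes then zero-padded to 128: |K'| = 128.
Inner input = (K'⊕ipad) ∥ m → 128 + 399 = 527 bytes.

527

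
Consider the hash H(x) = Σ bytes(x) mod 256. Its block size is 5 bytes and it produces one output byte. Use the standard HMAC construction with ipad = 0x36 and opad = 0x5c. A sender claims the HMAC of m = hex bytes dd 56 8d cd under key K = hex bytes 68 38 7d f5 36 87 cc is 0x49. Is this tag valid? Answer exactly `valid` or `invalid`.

Key hex bytes 68 38 7d f5 36 87 cc is 7 bytes > B = 5, so hash it first: H(key) = 9b, then zero-pad to 5 bytes: K' = 9b 00 00 00 00.
K' ⊕ ipad = ad 36 36 36 36; K' ⊕ opad = c7 5c 5c 5c 5c.
Inner hash: sum = 173+54+54+54+54+221+86+141+205 = 1042; mod 256 = 18 → 12.
Outer hash (recomputed tag): sum = 199+92+92+92+92+18 = 585; mod 256 = 73 → 49.
Recomputed tag = 49; claimed = 49 → match.

valid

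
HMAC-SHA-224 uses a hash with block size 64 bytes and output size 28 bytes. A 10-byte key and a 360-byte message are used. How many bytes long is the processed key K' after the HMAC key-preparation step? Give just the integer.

64

Key is 10 ≤ 64 bytes, zero-padded: |K'| = 64.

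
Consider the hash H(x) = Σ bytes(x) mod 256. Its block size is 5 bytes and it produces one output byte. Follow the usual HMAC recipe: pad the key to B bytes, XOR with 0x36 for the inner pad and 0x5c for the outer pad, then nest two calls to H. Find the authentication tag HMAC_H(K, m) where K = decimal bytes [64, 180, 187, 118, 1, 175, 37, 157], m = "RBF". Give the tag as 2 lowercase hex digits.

8e

Key decimal bytes [64, 180, 187, 118, 1, 175, 37, 157] = 40 b4 bb 76 01 af 25 9d is 8 bytes > B = 5, so hash it first: H(key) = 97, then zero-pad to 5 bytes: K' = 97 00 00 00 00.
K' ⊕ ipad = a1 36 36 36 36.  K' ⊕ opad = cb 5c 5c 5c 5c.
Inner input = (K'⊕ipad) ∥ m = a1 36 36 36 36 ∥ 52 42 46.
Inner hash: sum = 161+54+54+54+54+82+66+70 = 595; mod 256 = 83 → 53.
Outer input = (K'⊕opad) ∥ inner = cb 5c 5c 5c 5c ∥ 53.
Outer hash (tag): sum = 203+92+92+92+92+83 = 654; mod 256 = 142 → 8e.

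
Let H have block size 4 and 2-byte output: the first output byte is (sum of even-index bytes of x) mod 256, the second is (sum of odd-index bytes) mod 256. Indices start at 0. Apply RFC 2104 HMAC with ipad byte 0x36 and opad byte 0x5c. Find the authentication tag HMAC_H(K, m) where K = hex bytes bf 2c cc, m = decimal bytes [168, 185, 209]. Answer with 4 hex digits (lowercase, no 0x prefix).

6fd5

Key hex bytes bf 2c cc is 3 bytes ≤ B = 4; zero-pad to 4 bytes: K' = bf 2c cc 00.
K' ⊕ ipad = 89 1a fa 36.  K' ⊕ opad = e3 70 90 5c.
Inner input = (K'⊕ipad) ∥ m = 89 1a fa 36 ∥ a8 b9 d1.
Inner hash: even-index sum = 764 mod 256 = 252; odd-index sum = 265 mod 256 = 9 → fc 09.
Outer input = (K'⊕opad) ∥ inner = e3 70 90 5c ∥ fc 09.
Outer hash (tag): even-index sum = 623 mod 256 = 111; odd-index sum = 213 mod 256 = 213 → 6f d5.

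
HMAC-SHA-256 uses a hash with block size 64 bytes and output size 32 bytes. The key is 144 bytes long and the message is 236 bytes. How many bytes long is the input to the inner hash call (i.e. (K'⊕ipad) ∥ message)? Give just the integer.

Key is 144 > 64 bytes, so it is hashed to 32 bytes then zero-padded to 64: |K'| = 64.
Inner input = (K'⊕ipad) ∥ m → 64 + 236 = 300 bytes.

300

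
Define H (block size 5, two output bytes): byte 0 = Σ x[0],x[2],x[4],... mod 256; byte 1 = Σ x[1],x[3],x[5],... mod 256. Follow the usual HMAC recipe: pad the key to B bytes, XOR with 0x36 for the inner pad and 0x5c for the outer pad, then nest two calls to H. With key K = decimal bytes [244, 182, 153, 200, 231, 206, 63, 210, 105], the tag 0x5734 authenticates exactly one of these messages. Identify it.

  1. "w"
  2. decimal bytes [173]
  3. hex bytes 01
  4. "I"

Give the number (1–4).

3

Key decimal bytes [244, 182, 153, 200, 231, 206, 63, 210, 105] = f4 b6 99 c8 e7 ce 3f d2 69 is 9 bytes > B = 5, so hash it first: H(key) = 1c 1e, then zero-pad to 5 bytes: K' = 1c 1e 00 00 00.
K' ⊕ ipad = 2a 28 36 36 36; K' ⊕ opad = 40 42 5c 5c 5c.
m1: inner = H(2a 28 36 36 36 77) = 96 d5; tag = H(40 42 5c 5c 5c 96 d5) = cd34
m2: inner = H(2a 28 36 36 36 ad) = 96 0b; tag = H(40 42 5c 5c 5c 96 0b) = 0334
m3: inner = H(2a 28 36 36 36 01) = 96 5f; tag = H(40 42 5c 5c 5c 96 5f) = 5734 ← matches
m4: inner = H(2a 28 36 36 36 49) = 96 a7; tag = H(40 42 5c 5c 5c 96 a7) = 9f34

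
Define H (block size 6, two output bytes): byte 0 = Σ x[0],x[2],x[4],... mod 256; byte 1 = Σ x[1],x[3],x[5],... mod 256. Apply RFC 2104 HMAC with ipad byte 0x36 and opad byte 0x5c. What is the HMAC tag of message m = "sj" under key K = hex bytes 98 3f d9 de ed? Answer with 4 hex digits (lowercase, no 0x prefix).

Key hex bytes 98 3f d9 de ed is 5 bytes ≤ B = 6; zero-pad to 6 bytes: K' = 98 3f d9 de ed 00.
K' ⊕ ipad = ae 09 ef e8 db 36.  K' ⊕ opad = c4 63 85 82 b1 5c.
Inner input = (K'⊕ipad) ∥ m = ae 09 ef e8 db 36 ∥ 73 6a.
Inner hash: even-index sum = 747 mod 256 = 235; odd-index sum = 401 mod 256 = 145 → eb 91.
Outer input = (K'⊕opad) ∥ inner = c4 63 85 82 b1 5c ∥ eb 91.
Outer hash (tag): even-index sum = 741 mod 256 = 229; odd-index sum = 466 mod 256 = 210 → e5 d2.

e5d2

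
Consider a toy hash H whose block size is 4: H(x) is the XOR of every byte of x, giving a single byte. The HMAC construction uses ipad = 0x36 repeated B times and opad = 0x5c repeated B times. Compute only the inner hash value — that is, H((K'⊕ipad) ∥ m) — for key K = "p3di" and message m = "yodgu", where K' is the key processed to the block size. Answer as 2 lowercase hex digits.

Key "p3di" = 70 33 64 69 is exactly B = 4 bytes: K' = 70 33 64 69.
K' ⊕ ipad = 46 05 52 5f.
Inner input = 46 05 52 5f ∥ 79 6f 64 67 75.
Inner hash: XOR 46⊕05⊕52⊕5f⊕79⊕6f⊕64⊕67⊕75 = 2e.

2e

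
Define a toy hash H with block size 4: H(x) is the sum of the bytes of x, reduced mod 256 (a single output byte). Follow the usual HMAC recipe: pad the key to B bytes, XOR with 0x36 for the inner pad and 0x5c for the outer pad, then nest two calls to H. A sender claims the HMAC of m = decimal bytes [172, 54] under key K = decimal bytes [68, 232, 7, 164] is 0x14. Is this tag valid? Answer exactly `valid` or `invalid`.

Key decimal bytes [68, 232, 7, 164] = 44 e8 07 a4 is exactly B = 4 bytes: K' = 44 e8 07 a4.
K' ⊕ ipad = 72 de 31 92; K' ⊕ opad = 18 b4 5b f8.
Inner hash: sum = 114+222+49+146+172+54 = 757; mod 256 = 245 → f5.
Outer hash (recomputed tag): sum = 24+180+91+248+245 = 788; mod 256 = 20 → 14.
Recomputed tag = 14; claimed = 14 → match.

valid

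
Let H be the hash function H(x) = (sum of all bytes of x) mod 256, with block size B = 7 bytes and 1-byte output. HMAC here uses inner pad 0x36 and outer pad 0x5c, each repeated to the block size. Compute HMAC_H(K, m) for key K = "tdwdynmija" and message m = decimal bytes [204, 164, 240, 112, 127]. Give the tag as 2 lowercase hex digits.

Key "tdwdynmija" = 74 64 77 64 79 6e 6d 69 6a 61 is 10 bytes > B = 7, so hash it first: H(key) = 3b, then zero-pad to 7 bytes: K' = 3b 00 00 00 00 00 00.
K' ⊕ ipad = 0d 36 36 36 36 36 36.  K' ⊕ opad = 67 5c 5c 5c 5c 5c 5c.
Inner input = (K'⊕ipad) ∥ m = 0d 36 36 36 36 36 36 ∥ cc a4 f0 70 7f.
Inner hash: sum = 13+54+54+54+54+54+54+204+164+240+112+127 = 1184; mod 256 = 160 → a0.
Outer input = (K'⊕opad) ∥ inner = 67 5c 5c 5c 5c 5c 5c ∥ a0.
Outer hash (tag): sum = 103+92+92+92+92+92+92+160 = 815; mod 256 = 47 → 2f.

2f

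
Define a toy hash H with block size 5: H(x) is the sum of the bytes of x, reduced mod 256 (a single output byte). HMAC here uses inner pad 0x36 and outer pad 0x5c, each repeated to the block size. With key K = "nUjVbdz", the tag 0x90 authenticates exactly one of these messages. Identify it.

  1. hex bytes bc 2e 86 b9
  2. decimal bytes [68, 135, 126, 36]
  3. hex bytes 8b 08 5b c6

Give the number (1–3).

Key "nUjVbdz" = 6e 55 6a 56 62 64 7a is 7 bytes > B = 5, so hash it first: H(key) = c3, then zero-pad to 5 bytes: K' = c3 00 00 00 00.
K' ⊕ ipad = f5 36 36 36 36; K' ⊕ opad = 9f 5c 5c 5c 5c.
m1: inner = H(f5 36 36 36 36 bc 2e 86 b9) = f6; tag = H(9f 5c 5c 5c 5c f6) = 05
m2: inner = H(f5 36 36 36 36 44 87 7e 24) = 3a; tag = H(9f 5c 5c 5c 5c 3a) = 49
m3: inner = H(f5 36 36 36 36 8b 08 5b c6) = 81; tag = H(9f 5c 5c 5c 5c 81) = 90 ← matches

3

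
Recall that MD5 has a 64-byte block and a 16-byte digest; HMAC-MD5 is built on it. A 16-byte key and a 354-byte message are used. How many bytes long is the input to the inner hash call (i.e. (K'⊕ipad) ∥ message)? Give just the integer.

418

Key is 16 ≤ 64 bytes, zero-padded: |K'| = 64.
Inner input = (K'⊕ipad) ∥ m → 64 + 354 = 418 bytes.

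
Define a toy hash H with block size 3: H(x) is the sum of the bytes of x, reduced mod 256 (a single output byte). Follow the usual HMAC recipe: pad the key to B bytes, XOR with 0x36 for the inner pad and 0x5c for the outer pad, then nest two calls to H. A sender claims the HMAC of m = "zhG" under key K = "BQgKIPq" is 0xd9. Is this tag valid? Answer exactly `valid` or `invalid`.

valid

Key "BQgKIPq" = 42 51 67 4b 49 50 71 is 7 bytes > B = 3, so hash it first: H(key) = 4f, then zero-pad to 3 bytes: K' = 4f 00 00.
K' ⊕ ipad = 79 36 36; K' ⊕ opad = 13 5c 5c.
Inner hash: sum = 121+54+54+122+104+71 = 526; mod 256 = 14 → 0e.
Outer hash (recomputed tag): sum = 19+92+92+14 = 217 → d9.
Recomputed tag = d9; claimed = d9 → match.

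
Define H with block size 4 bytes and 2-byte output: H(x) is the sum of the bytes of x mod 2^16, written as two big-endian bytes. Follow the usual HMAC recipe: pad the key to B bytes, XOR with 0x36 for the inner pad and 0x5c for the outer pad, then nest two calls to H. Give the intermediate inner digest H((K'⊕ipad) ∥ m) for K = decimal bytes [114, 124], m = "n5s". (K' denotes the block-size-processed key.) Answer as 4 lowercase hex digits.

Key decimal bytes [114, 124] = 72 7c is 2 bytes ≤ B = 4; zero-pad to 4 bytes: K' = 72 7c 00 00.
K' ⊕ ipad = 44 4a 36 36.
Inner input = 44 4a 36 36 ∥ 6e 35 73.
Inner hash: sum = 68+74+54+54+110+53+115 = 528 → 02 10.

0210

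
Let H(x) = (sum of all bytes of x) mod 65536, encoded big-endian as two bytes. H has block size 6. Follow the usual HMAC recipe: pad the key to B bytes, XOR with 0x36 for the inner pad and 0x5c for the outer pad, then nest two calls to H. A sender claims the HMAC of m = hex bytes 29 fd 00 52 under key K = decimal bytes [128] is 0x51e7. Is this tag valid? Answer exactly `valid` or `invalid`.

invalid

Key decimal bytes [128] = 80 is 1 byte ≤ B = 6; zero-pad to 6 bytes: K' = 80 00 00 00 00 00.
K' ⊕ ipad = b6 36 36 36 36 36; K' ⊕ opad = dc 5c 5c 5c 5c 5c.
Inner hash: sum = 182+54+54+54+54+54+41+253+0+82 = 828 → 03 3c.
Outer hash (recomputed tag): sum = 220+92+92+92+92+92+3+60 = 743 → 02 e7.
Recomputed tag = 02e7; claimed = 51e7 → mismatch.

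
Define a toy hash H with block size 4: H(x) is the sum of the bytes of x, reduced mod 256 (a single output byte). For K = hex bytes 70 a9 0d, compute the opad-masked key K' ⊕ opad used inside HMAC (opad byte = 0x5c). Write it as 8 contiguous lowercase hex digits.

2cf5515c

Key hex bytes 70 a9 0d is 3 bytes ≤ B = 4; zero-pad to 4 bytes: K' = 70 a9 0d 00.
XOR each byte with 0x5c: 70⊕5c=2c, a9⊕5c=f5, 0d⊕5c=51, 00⊕5c=5c.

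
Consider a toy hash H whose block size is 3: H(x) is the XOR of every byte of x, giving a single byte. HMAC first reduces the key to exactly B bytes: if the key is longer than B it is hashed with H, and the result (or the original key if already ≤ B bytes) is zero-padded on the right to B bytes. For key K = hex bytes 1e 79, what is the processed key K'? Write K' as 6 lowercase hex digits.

Key hex bytes 1e 79 is 2 bytes ≤ B = 3; zero-pad to 3 bytes: K' = 1e 79 00.

1e7900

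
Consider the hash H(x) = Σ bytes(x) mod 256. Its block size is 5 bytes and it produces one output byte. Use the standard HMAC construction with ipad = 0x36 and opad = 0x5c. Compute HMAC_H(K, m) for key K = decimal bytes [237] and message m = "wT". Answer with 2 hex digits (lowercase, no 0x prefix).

9f

Key decimal bytes [237] = ed is 1 byte ≤ B = 5; zero-pad to 5 bytes: K' = ed 00 00 00 00.
K' ⊕ ipad = db 36 36 36 36.  K' ⊕ opad = b1 5c 5c 5c 5c.
Inner input = (K'⊕ipad) ∥ m = db 36 36 36 36 ∥ 77 54.
Inner hash: sum = 219+54+54+54+54+119+84 = 638; mod 256 = 126 → 7e.
Outer input = (K'⊕opad) ∥ inner = b1 5c 5c 5c 5c ∥ 7e.
Outer hash (tag): sum = 177+92+92+92+92+126 = 671; mod 256 = 159 → 9f.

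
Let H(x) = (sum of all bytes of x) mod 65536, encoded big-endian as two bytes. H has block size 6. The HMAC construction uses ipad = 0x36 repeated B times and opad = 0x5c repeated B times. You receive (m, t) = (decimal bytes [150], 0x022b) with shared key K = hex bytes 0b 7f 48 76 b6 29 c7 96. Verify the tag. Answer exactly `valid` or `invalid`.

Key hex bytes 0b 7f 48 76 b6 29 c7 96 is 8 bytes > B = 6, so hash it first: H(key) = 03 84, then zero-pad to 6 bytes: K' = 03 84 00 00 00 00.
K' ⊕ ipad = 35 b2 36 36 36 36; K' ⊕ opad = 5f d8 5c 5c 5c 5c.
Inner hash: sum = 53+178+54+54+54+54+150 = 597 → 02 55.
Outer hash (recomputed tag): sum = 95+216+92+92+92+92+2+85 = 766 → 02 fe.
Recomputed tag = 02fe; claimed = 022b → mismatch.

invalid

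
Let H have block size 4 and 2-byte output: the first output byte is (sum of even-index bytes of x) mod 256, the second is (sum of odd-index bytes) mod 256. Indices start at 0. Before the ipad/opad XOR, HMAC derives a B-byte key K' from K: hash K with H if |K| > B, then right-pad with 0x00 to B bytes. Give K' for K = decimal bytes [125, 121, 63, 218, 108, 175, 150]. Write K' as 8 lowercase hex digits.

|K| = 7 > B = 4, so first hash the key.
H(K): even-index sum = 446 mod 256 = 190; odd-index sum = 514 mod 256 = 2 → be 02.
Zero-pad H(K) = be 02 to 4 bytes: K' = be 02 00 00.

be020000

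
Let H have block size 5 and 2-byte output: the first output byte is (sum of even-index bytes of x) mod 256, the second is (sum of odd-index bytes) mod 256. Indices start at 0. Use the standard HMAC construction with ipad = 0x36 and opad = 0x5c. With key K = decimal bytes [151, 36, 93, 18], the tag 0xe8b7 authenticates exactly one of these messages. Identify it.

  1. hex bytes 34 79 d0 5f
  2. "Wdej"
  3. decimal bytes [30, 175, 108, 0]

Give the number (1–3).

3

Key decimal bytes [151, 36, 93, 18] = 97 24 5d 12 is 4 bytes ≤ B = 5; zero-pad to 5 bytes: K' = 97 24 5d 12 00.
K' ⊕ ipad = a1 12 6b 24 36; K' ⊕ opad = cb 78 01 4e 5c.
m1: inner = H(a1 12 6b 24 36 34 79 d0 5f) = 1a 3a; tag = H(cb 78 01 4e 5c 1a 3a) = 62e0
m2: inner = H(a1 12 6b 24 36 57 64 65 6a) = 10 f2; tag = H(cb 78 01 4e 5c 10 f2) = 1ad6
m3: inner = H(a1 12 6b 24 36 1e af 6c 00) = f1 c0; tag = H(cb 78 01 4e 5c f1 c0) = e8b7 ← matches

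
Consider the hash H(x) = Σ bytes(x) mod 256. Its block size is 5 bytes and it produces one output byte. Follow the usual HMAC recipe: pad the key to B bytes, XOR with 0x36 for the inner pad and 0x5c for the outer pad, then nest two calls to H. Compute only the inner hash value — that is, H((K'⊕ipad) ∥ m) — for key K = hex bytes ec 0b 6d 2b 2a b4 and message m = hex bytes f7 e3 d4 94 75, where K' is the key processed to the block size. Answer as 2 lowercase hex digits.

Key hex bytes ec 0b 6d 2b 2a b4 is 6 bytes > B = 5, so hash it first: H(key) = 6d, then zero-pad to 5 bytes: K' = 6d 00 00 00 00.
K' ⊕ ipad = 5b 36 36 36 36.
Inner input = 5b 36 36 36 36 ∥ f7 e3 d4 94 75.
Inner hash: sum = 91+54+54+54+54+247+227+212+148+117 = 1258; mod 256 = 234 → ea.

ea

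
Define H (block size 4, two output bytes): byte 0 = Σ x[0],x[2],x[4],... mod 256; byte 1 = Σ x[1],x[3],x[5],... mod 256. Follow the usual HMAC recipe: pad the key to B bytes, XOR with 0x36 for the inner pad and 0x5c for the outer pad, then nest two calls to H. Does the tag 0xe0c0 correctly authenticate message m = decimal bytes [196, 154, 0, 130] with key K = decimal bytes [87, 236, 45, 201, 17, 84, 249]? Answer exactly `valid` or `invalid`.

invalid

Key decimal bytes [87, 236, 45, 201, 17, 84, 249] = 57 ec 2d c9 11 54 f9 is 7 bytes > B = 4, so hash it first: H(key) = 8e 09, then zero-pad to 4 bytes: K' = 8e 09 00 00.
K' ⊕ ipad = b8 3f 36 36; K' ⊕ opad = d2 55 5c 5c.
Inner hash: even-index sum = 434 mod 256 = 178; odd-index sum = 401 mod 256 = 145 → b2 91.
Outer hash (recomputed tag): even-index sum = 480 mod 256 = 224; odd-index sum = 322 mod 256 = 66 → e0 42.
Recomputed tag = e042; claimed = e0c0 → mismatch.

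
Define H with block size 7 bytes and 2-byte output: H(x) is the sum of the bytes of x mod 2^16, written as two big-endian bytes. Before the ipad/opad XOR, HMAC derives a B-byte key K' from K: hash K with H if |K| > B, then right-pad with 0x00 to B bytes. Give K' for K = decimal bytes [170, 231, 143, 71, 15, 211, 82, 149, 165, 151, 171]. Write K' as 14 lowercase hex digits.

06170000000000

|K| = 11 > B = 7, so first hash the key.
H(K): sum = 170+231+143+71+15+211+82+149+165+151+171 = 1559 → 06 17.
Zero-pad H(K) = 06 17 to 7 bytes: K' = 06 17 00 00 00 00 00.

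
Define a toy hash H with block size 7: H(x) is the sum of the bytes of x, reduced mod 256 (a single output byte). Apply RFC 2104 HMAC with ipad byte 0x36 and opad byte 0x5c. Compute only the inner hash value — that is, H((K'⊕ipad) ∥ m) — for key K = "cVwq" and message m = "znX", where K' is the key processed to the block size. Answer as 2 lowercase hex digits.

1f

Key "cVwq" = 63 56 77 71 is 4 bytes ≤ B = 7; zero-pad to 7 bytes: K' = 63 56 77 71 00 00 00.
K' ⊕ ipad = 55 60 41 47 36 36 36.
Inner input = 55 60 41 47 36 36 36 ∥ 7a 6e 58.
Inner hash: sum = 85+96+65+71+54+54+54+122+110+88 = 799; mod 256 = 31 → 1f.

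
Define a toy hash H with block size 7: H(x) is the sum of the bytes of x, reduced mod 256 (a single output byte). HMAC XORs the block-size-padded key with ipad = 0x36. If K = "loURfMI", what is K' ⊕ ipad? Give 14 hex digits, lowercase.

Key "loURfMI" = 6c 6f 55 52 66 4d 49 is exactly B = 7 bytes: K' = 6c 6f 55 52 66 4d 49.
XOR each byte with 0x36: 6c⊕36=5a, 6f⊕36=59, 55⊕36=63, 52⊕36=64, 66⊕36=50, 4d⊕36=7b, 49⊕36=7f.

5a596364507b7f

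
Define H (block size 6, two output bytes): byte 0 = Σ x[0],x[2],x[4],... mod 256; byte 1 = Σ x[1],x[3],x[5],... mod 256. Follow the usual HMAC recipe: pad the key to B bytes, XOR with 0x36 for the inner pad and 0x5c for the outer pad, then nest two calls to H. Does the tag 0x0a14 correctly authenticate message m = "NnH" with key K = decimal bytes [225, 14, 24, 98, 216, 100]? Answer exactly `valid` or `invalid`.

invalid

Key decimal bytes [225, 14, 24, 98, 216, 100] = e1 0e 18 62 d8 64 is exactly B = 6 bytes: K' = e1 0e 18 62 d8 64.
K' ⊕ ipad = d7 38 2e 54 ee 52; K' ⊕ opad = bd 52 44 3e 84 38.
Inner hash: even-index sum = 649 mod 256 = 137; odd-index sum = 332 mod 256 = 76 → 89 4c.
Outer hash (recomputed tag): even-index sum = 526 mod 256 = 14; odd-index sum = 276 mod 256 = 20 → 0e 14.
Recomputed tag = 0e14; claimed = 0a14 → mismatch.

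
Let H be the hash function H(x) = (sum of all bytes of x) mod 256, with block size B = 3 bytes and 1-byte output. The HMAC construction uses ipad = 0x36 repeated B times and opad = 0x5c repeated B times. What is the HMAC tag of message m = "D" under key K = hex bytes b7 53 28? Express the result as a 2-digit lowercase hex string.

b6

Key hex bytes b7 53 28 is exactly B = 3 bytes: K' = b7 53 28.
K' ⊕ ipad = 81 65 1e.  K' ⊕ opad = eb 0f 74.
Inner input = (K'⊕ipad) ∥ m = 81 65 1e ∥ 44.
Inner hash: sum = 129+101+30+68 = 328; mod 256 = 72 → 48.
Outer input = (K'⊕opad) ∥ inner = eb 0f 74 ∥ 48.
Outer hash (tag): sum = 235+15+116+72 = 438; mod 256 = 182 → b6.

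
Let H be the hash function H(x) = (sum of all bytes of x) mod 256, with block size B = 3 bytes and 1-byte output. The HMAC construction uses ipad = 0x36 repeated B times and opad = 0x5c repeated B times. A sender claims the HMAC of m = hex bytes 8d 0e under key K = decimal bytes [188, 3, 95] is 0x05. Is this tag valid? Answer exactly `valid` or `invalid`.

Key decimal bytes [188, 3, 95] = bc 03 5f is exactly B = 3 bytes: K' = bc 03 5f.
K' ⊕ ipad = 8a 35 69; K' ⊕ opad = e0 5f 03.
Inner hash: sum = 138+53+105+141+14 = 451; mod 256 = 195 → c3.
Outer hash (recomputed tag): sum = 224+95+3+195 = 517; mod 256 = 5 → 05.
Recomputed tag = 05; claimed = 05 → match.

valid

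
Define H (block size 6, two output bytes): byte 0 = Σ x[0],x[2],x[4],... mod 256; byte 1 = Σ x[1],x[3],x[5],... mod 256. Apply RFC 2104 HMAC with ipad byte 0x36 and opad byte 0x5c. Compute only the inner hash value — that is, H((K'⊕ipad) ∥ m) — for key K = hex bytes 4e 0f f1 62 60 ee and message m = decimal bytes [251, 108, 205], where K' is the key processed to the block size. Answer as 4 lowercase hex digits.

Key hex bytes 4e 0f f1 62 60 ee is exactly B = 6 bytes: K' = 4e 0f f1 62 60 ee.
K' ⊕ ipad = 78 39 c7 54 56 d8.
Inner input = 78 39 c7 54 56 d8 ∥ fb 6c cd.
Inner hash: even-index sum = 861 mod 256 = 93; odd-index sum = 465 mod 256 = 209 → 5d d1.

5dd1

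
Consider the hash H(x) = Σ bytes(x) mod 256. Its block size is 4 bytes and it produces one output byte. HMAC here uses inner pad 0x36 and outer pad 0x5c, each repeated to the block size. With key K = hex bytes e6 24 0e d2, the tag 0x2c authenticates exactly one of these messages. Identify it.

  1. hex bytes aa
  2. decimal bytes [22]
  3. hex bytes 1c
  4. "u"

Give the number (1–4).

3

Key hex bytes e6 24 0e d2 is exactly B = 4 bytes: K' = e6 24 0e d2.
K' ⊕ ipad = d0 12 38 e4; K' ⊕ opad = ba 78 52 8e.
m1: inner = H(d0 12 38 e4 aa) = a8; tag = H(ba 78 52 8e a8) = ba
m2: inner = H(d0 12 38 e4 16) = 14; tag = H(ba 78 52 8e 14) = 26
m3: inner = H(d0 12 38 e4 1c) = 1a; tag = H(ba 78 52 8e 1a) = 2c ← matches
m4: inner = H(d0 12 38 e4 75) = 73; tag = H(ba 78 52 8e 73) = 85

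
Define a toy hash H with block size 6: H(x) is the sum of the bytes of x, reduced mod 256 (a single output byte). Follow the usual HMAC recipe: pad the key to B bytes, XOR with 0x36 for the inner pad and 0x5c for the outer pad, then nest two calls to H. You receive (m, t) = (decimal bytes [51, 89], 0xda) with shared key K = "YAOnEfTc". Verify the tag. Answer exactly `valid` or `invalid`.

Key "YAOnEfTc" = 59 41 4f 6e 45 66 54 63 is 8 bytes > B = 6, so hash it first: H(key) = b9, then zero-pad to 6 bytes: K' = b9 00 00 00 00 00.
K' ⊕ ipad = 8f 36 36 36 36 36; K' ⊕ opad = e5 5c 5c 5c 5c 5c.
Inner hash: sum = 143+54+54+54+54+54+51+89 = 553; mod 256 = 41 → 29.
Outer hash (recomputed tag): sum = 229+92+92+92+92+92+41 = 730; mod 256 = 218 → da.
Recomputed tag = da; claimed = da → match.

valid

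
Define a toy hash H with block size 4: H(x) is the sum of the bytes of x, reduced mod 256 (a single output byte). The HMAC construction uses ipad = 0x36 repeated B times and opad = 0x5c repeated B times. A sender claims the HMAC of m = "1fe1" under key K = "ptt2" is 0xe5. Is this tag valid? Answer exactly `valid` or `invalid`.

valid

Key "ptt2" = 70 74 74 32 is exactly B = 4 bytes: K' = 70 74 74 32.
K' ⊕ ipad = 46 42 42 04; K' ⊕ opad = 2c 28 28 6e.
Inner hash: sum = 70+66+66+4+49+102+101+49 = 507; mod 256 = 251 → fb.
Outer hash (recomputed tag): sum = 44+40+40+110+251 = 485; mod 256 = 229 → e5.
Recomputed tag = e5; claimed = e5 → match.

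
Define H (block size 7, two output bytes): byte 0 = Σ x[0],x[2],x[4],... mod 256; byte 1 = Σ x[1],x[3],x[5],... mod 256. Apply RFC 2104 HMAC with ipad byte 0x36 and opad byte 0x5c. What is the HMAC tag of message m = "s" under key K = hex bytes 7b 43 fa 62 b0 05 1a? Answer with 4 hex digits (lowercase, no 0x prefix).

6e81

Key hex bytes 7b 43 fa 62 b0 05 1a is exactly B = 7 bytes: K' = 7b 43 fa 62 b0 05 1a.
K' ⊕ ipad = 4d 75 cc 54 86 33 2c.  K' ⊕ opad = 27 1f a6 3e ec 59 46.
Inner input = (K'⊕ipad) ∥ m = 4d 75 cc 54 86 33 2c ∥ 73.
Inner hash: even-index sum = 459 mod 256 = 203; odd-index sum = 367 mod 256 = 111 → cb 6f.
Outer input = (K'⊕opad) ∥ inner = 27 1f a6 3e ec 59 46 ∥ cb 6f.
Outer hash (tag): even-index sum = 622 mod 256 = 110; odd-index sum = 385 mod 256 = 129 → 6e 81.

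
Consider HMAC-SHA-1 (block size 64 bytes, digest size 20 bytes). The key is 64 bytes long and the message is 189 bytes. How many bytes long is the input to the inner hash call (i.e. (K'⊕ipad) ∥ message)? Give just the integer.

Key is 64 ≤ 64 bytes, zero-padded: |K'| = 64.
Inner input = (K'⊕ipad) ∥ m → 64 + 189 = 253 bytes.

253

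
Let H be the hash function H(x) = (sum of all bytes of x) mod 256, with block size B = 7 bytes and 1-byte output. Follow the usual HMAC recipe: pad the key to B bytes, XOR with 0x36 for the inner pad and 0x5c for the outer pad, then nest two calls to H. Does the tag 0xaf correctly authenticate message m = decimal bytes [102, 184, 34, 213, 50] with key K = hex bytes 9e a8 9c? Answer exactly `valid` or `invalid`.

invalid

Key hex bytes 9e a8 9c is 3 bytes ≤ B = 7; zero-pad to 7 bytes: K' = 9e a8 9c 00 00 00 00.
K' ⊕ ipad = a8 9e aa 36 36 36 36; K' ⊕ opad = c2 f4 c0 5c 5c 5c 5c.
Inner hash: sum = 168+158+170+54+54+54+54+102+184+34+213+50 = 1295; mod 256 = 15 → 0f.
Outer hash (recomputed tag): sum = 194+244+192+92+92+92+92+15 = 1013; mod 256 = 245 → f5.
Recomputed tag = f5; claimed = af → mismatch.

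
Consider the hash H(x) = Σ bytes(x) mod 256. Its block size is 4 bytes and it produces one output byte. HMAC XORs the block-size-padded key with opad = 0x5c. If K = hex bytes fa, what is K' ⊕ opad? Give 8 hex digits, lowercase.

a65c5c5c

Key hex bytes fa is 1 byte ≤ B = 4; zero-pad to 4 bytes: K' = fa 00 00 00.
XOR each byte with 0x5c: fa⊕5c=a6, 00⊕5c=5c, 00⊕5c=5c, 00⊕5c=5c.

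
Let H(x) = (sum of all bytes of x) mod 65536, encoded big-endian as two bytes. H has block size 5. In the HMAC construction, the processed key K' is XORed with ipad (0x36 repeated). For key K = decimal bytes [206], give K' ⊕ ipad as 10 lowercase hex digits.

f836363636

Key decimal bytes [206] = ce is 1 byte ≤ B = 5; zero-pad to 5 bytes: K' = ce 00 00 00 00.
XOR each byte with 0x36: ce⊕36=f8, 00⊕36=36, 00⊕36=36, 00⊕36=36, 00⊕36=36.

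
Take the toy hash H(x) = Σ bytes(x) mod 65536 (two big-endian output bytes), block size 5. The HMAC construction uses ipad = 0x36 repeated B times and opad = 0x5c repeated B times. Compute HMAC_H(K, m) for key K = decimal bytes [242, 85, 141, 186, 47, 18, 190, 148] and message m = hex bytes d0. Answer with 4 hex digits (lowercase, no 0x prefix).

Key decimal bytes [242, 85, 141, 186, 47, 18, 190, 148] = f2 55 8d ba 2f 12 be 94 is 8 bytes > B = 5, so hash it first: H(key) = 04 21, then zero-pad to 5 bytes: K' = 04 21 00 00 00.
K' ⊕ ipad = 32 17 36 36 36.  K' ⊕ opad = 58 7d 5c 5c 5c.
Inner input = (K'⊕ipad) ∥ m = 32 17 36 36 36 ∥ d0.
Inner hash: sum = 50+23+54+54+54+208 = 443 → 01 bb.
Outer input = (K'⊕opad) ∥ inner = 58 7d 5c 5c 5c ∥ 01 bb.
Outer hash (tag): sum = 88+125+92+92+92+1+187 = 677 → 02 a5.

02a5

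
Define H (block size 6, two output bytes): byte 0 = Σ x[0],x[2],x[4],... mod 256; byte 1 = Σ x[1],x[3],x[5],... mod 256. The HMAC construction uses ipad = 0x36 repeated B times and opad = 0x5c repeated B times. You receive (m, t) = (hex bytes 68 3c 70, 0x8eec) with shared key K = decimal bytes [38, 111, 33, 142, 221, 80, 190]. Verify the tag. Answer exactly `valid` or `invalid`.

valid

Key decimal bytes [38, 111, 33, 142, 221, 80, 190] = 26 6f 21 8e dd 50 be is 7 bytes > B = 6, so hash it first: H(key) = e2 4d, then zero-pad to 6 bytes: K' = e2 4d 00 00 00 00.
K' ⊕ ipad = d4 7b 36 36 36 36; K' ⊕ opad = be 11 5c 5c 5c 5c.
Inner hash: even-index sum = 536 mod 256 = 24; odd-index sum = 291 mod 256 = 35 → 18 23.
Outer hash (recomputed tag): even-index sum = 398 mod 256 = 142; odd-index sum = 236 mod 256 = 236 → 8e ec.
Recomputed tag = 8eec; claimed = 8eec → match.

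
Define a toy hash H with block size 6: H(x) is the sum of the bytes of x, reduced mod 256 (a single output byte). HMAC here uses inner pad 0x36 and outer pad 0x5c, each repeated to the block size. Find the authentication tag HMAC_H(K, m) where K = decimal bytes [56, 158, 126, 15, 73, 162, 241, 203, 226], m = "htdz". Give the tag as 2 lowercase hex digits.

Key decimal bytes [56, 158, 126, 15, 73, 162, 241, 203, 226] = 38 9e 7e 0f 49 a2 f1 cb e2 is 9 bytes > B = 6, so hash it first: H(key) = ec, then zero-pad to 6 bytes: K' = ec 00 00 00 00 00.
K' ⊕ ipad = da 36 36 36 36 36.  K' ⊕ opad = b0 5c 5c 5c 5c 5c.
Inner input = (K'⊕ipad) ∥ m = da 36 36 36 36 36 ∥ 68 74 64 7a.
Inner hash: sum = 218+54+54+54+54+54+104+116+100+122 = 930; mod 256 = 162 → a2.
Outer input = (K'⊕opad) ∥ inner = b0 5c 5c 5c 5c 5c ∥ a2.
Outer hash (tag): sum = 176+92+92+92+92+92+162 = 798; mod 256 = 30 → 1e.

1e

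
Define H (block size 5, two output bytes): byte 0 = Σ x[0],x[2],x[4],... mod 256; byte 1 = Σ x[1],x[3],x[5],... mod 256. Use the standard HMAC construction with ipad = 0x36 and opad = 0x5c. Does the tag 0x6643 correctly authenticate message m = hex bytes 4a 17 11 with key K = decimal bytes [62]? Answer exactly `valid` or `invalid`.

Key decimal bytes [62] = 3e is 1 byte ≤ B = 5; zero-pad to 5 bytes: K' = 3e 00 00 00 00.
K' ⊕ ipad = 08 36 36 36 36; K' ⊕ opad = 62 5c 5c 5c 5c.
Inner hash: even-index sum = 139 mod 256 = 139; odd-index sum = 199 mod 256 = 199 → 8b c7.
Outer hash (recomputed tag): even-index sum = 481 mod 256 = 225; odd-index sum = 323 mod 256 = 67 → e1 43.
Recomputed tag = e143; claimed = 6643 → mismatch.

invalid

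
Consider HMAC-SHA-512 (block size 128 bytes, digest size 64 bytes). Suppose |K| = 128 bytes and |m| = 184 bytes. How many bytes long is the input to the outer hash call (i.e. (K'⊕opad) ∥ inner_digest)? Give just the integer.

Key is 128 ≤ 128 bytes, zero-padded: |K'| = 128.
Outer input = (K'⊕opad) ∥ H(inner) → 128 + 64 = 192 bytes.

192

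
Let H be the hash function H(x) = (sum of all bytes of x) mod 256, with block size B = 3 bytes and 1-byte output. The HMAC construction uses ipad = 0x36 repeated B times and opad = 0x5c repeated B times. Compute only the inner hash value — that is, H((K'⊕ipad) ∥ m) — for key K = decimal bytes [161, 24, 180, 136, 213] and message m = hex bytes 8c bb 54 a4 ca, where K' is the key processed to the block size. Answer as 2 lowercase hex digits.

71

Key decimal bytes [161, 24, 180, 136, 213] = a1 18 b4 88 d5 is 5 bytes > B = 3, so hash it first: H(key) = ca, then zero-pad to 3 bytes: K' = ca 00 00.
K' ⊕ ipad = fc 36 36.
Inner input = fc 36 36 ∥ 8c bb 54 a4 ca.
Inner hash: sum = 252+54+54+140+187+84+164+202 = 1137; mod 256 = 113 → 71.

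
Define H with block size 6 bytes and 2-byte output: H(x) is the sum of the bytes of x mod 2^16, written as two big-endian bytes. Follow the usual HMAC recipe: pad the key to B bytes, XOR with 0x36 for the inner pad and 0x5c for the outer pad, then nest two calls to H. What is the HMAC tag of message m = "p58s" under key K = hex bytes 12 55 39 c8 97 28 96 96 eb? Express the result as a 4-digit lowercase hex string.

Key hex bytes 12 55 39 c8 97 28 96 96 eb is 9 bytes > B = 6, so hash it first: H(key) = 04 3e, then zero-pad to 6 bytes: K' = 04 3e 00 00 00 00.
K' ⊕ ipad = 32 08 36 36 36 36.  K' ⊕ opad = 58 62 5c 5c 5c 5c.
Inner input = (K'⊕ipad) ∥ m = 32 08 36 36 36 36 ∥ 70 35 38 73.
Inner hash: sum = 50+8+54+54+54+54+112+53+56+115 = 610 → 02 62.
Outer input = (K'⊕opad) ∥ inner = 58 62 5c 5c 5c 5c ∥ 02 62.
Outer hash (tag): sum = 88+98+92+92+92+92+2+98 = 654 → 02 8e.

028e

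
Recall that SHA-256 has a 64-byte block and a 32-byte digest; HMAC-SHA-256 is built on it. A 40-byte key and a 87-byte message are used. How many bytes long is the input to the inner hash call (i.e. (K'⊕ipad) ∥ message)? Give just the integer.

151

Key is 40 ≤ 64 bytes, zero-padded: |K'| = 64.
Inner input = (K'⊕ipad) ∥ m → 64 + 87 = 151 bytes.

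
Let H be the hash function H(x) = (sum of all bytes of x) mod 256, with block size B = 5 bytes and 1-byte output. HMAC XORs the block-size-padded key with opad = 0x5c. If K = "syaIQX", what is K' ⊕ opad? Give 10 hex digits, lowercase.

Key "syaIQX" = 73 79 61 49 51 58 is 6 bytes > B = 5, so hash it first: H(key) = 3f, then zero-pad to 5 bytes: K' = 3f 00 00 00 00.
XOR each byte with 0x5c: 3f⊕5c=63, 00⊕5c=5c, 00⊕5c=5c, 00⊕5c=5c, 00⊕5c=5c.

635c5c5c5c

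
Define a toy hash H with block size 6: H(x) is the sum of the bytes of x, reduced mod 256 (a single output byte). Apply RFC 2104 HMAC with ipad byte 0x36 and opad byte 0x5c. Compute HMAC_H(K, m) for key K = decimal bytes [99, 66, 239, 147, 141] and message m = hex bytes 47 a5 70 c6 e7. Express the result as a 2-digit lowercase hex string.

Key decimal bytes [99, 66, 239, 147, 141] = 63 42 ef 93 8d is 5 bytes ≤ B = 6; zero-pad to 6 bytes: K' = 63 42 ef 93 8d 00.
K' ⊕ ipad = 55 74 d9 a5 bb 36.  K' ⊕ opad = 3f 1e b3 cf d1 5c.
Inner input = (K'⊕ipad) ∥ m = 55 74 d9 a5 bb 36 ∥ 47 a5 70 c6 e7.
Inner hash: sum = 85+116+217+165+187+54+71+165+112+198+231 = 1601; mod 256 = 65 → 41.
Outer input = (K'⊕opad) ∥ inner = 3f 1e b3 cf d1 5c ∥ 41.
Outer hash (tag): sum = 63+30+179+207+209+92+65 = 845; mod 256 = 77 → 4d.

4d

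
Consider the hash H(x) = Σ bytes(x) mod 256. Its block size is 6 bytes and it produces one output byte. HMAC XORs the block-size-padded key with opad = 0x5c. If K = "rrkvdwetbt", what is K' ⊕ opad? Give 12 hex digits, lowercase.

135c5c5c5c5c

Key "rrkvdwetbt" = 72 72 6b 76 64 77 65 74 62 74 is 10 bytes > B = 6, so hash it first: H(key) = 4f, then zero-pad to 6 bytes: K' = 4f 00 00 00 00 00.
XOR each byte with 0x5c: 4f⊕5c=13, 00⊕5c=5c, 00⊕5c=5c, 00⊕5c=5c, 00⊕5c=5c, 00⊕5c=5c.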